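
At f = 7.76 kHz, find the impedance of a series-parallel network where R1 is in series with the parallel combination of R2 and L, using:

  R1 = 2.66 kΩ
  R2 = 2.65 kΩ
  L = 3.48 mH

Step 1 — Angular frequency: ω = 2π·f = 2π·7760 = 4.876e+04 rad/s.
Step 2 — Component impedances:
  R1: Z = R = 2660 Ω
  R2: Z = R = 2650 Ω
  L: Z = jωL = j·4.876e+04·0.00348 = 0 + j169.7 Ω
Step 3 — Parallel branch: R2 || L = 1/(1/R2 + 1/L) = 10.82 + j169 Ω.
Step 4 — Series with R1: Z_total = R1 + (R2 || L) = 2671 + j169 Ω = 2676∠3.6° Ω.

Z = 2671 + j169 Ω = 2676∠3.6° Ω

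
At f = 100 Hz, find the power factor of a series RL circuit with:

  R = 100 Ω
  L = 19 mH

Step 1 — Angular frequency: ω = 2π·f = 2π·100 = 628.3 rad/s.
Step 2 — Component impedances:
  R: Z = R = 100 Ω
  L: Z = jωL = j·628.3·0.019 = 0 + j11.94 Ω
Step 3 — Series combination: Z_total = R + L = 100 + j11.94 Ω = 100.7∠6.8° Ω.
Step 4 — Power factor: PF = cos(φ) = Re(Z)/|Z| = 100/100.7101 = 0.9929.
Step 5 — Type: Im(Z) = 11.94 ⇒ lagging (phase φ = 6.8°).

PF = 0.9929 (lagging, φ = 6.8°)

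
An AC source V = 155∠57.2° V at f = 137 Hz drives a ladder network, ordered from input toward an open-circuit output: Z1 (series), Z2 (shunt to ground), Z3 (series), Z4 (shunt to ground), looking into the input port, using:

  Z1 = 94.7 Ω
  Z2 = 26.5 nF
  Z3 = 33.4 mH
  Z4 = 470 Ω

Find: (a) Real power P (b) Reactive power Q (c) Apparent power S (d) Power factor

Step 1 — Angular frequency: ω = 2π·f = 2π·137 = 860.8 rad/s.
Step 2 — Component impedances:
  Z1: Z = R = 94.7 Ω
  Z2: Z = 1/(jωC) = -j/(ω·C) = 0 - j4.384e+04 Ω
  Z3: Z = jωL = j·860.8·0.0334 = 0 + j28.75 Ω
  Z4: Z = R = 470 Ω
Step 3 — Ladder network (open output): work backward from the far end, alternating series and parallel combinations. Z_in = 565.3 + j23.72 Ω = 565.8∠2.4° Ω.
Step 4 — Source phasor: V = 155∠57.2° V = 83.96 + j130.3 V.
Step 5 — Current: I = V / Z = 0.1579 + j0.2239 A = 0.274∠54.8° A.
Step 6 — Complex power: S = V·I* = 42.43 + j1.78 VA.
Step 7 — Real power: P = Re(S) = 42.43 W.
Step 8 — Reactive power: Q = Im(S) = 1.78 VAR.
Step 9 — Apparent power: |S| = 42.46 VA.
Step 10 — Power factor: PF = P/|S| = 0.9991 (lagging).

(a) P = 42.43 W  (b) Q = 1.78 VAR  (c) S = 42.46 VA  (d) PF = 0.9991 (lagging)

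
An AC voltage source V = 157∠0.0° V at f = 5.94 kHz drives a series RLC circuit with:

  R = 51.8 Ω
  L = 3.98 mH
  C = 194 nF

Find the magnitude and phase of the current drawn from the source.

Step 1 — Angular frequency: ω = 2π·f = 2π·5940 = 3.732e+04 rad/s.
Step 2 — Component impedances:
  R: Z = R = 51.8 Ω
  L: Z = jωL = j·3.732e+04·0.00398 = 0 + j148.5 Ω
  C: Z = 1/(jωC) = -j/(ω·C) = 0 - j138.1 Ω
Step 3 — Series combination: Z_total = R + L + C = 51.8 + j10.43 Ω = 52.84∠11.4° Ω.
Step 4 — Source phasor: V = 157∠0.0° V = 157 V.
Step 5 — Ohm's law: I = V / Z_total = (157) / (51.8 + j10.43) = 2.913 - j0.5865 A.
Step 6 — Convert to polar: |I| = 2.971 A, ∠I = -11.4°.

I = 2.971∠-11.4° A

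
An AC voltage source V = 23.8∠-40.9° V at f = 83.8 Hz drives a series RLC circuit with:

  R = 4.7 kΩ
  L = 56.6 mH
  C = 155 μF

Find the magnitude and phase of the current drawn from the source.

Step 1 — Angular frequency: ω = 2π·f = 2π·83.8 = 526.5 rad/s.
Step 2 — Component impedances:
  R: Z = R = 4700 Ω
  L: Z = jωL = j·526.5·0.0566 = 0 + j29.8 Ω
  C: Z = 1/(jωC) = -j/(ω·C) = 0 - j12.25 Ω
Step 3 — Series combination: Z_total = R + L + C = 4700 + j17.55 Ω = 4700∠0.2° Ω.
Step 4 — Source phasor: V = 23.8∠-40.9° V = 17.99 - j15.58 V.
Step 5 — Ohm's law: I = V / Z_total = (17.99 - j15.58) / (4700 + j17.55) = 0.003815 - j0.00333 A.
Step 6 — Convert to polar: |I| = 0.005064 A, ∠I = -41.1°.

I = 0.005064∠-41.1° A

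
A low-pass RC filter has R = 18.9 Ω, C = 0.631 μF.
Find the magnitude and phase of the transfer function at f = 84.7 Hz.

Step 1 — Angular frequency: ω = 2π·84.7 = 532.2 rad/s.
Step 2 — Transfer function: H(jω) = 1/(1 + jωRC).
Step 3 — Denominator: 1 + jωRC = 1 + j·532.2·18.9·6.31e-07 = 1 + j0.006347.
Step 4 — H = 1 - j0.006347.
Step 5 — Magnitude: |H| = 1 (-0.0 dB); phase: φ = -0.4°.

|H| = 1 (-0.0 dB), φ = -0.4°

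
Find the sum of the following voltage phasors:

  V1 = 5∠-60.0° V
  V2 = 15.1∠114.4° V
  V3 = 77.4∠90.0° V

Step 1 — Convert each phasor to rectangular form:
  V1 = 5·(cos(-60.0°) + j·sin(-60.0°)) = 2.5 - j4.33 V
  V2 = 15.1·(cos(114.4°) + j·sin(114.4°)) = -6.238 + j13.75 V
  V3 = 77.4·(cos(90.0°) + j·sin(90.0°)) = 0 + j77.4 V
Step 2 — Sum components: V_total = -3.738 + j86.82 V.
Step 3 — Convert to polar: |V_total| = 86.9 V, ∠V_total = 92.5°.

V_total = 86.9∠92.5° V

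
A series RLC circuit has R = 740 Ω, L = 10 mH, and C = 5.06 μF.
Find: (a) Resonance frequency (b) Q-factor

Step 1 — Resonance condition Im(Z)=0 gives ω₀ = 1/√(LC).
Step 2 — ω₀ = 1/√(0.01·5.06e-06) = 4446 rad/s.
Step 3 — f₀ = ω₀/(2π) = 707.5 Hz.
Step 4 — Series Q: Q = ω₀L/R = 4446·0.01/740 = 0.06007.

(a) f₀ = 707.5 Hz  (b) Q = 0.06007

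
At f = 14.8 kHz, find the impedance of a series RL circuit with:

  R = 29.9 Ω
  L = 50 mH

Step 1 — Angular frequency: ω = 2π·f = 2π·1.48e+04 = 9.299e+04 rad/s.
Step 2 — Component impedances:
  R: Z = R = 29.9 Ω
  L: Z = jωL = j·9.299e+04·0.05 = 0 + j4650 Ω
Step 3 — Series combination: Z_total = R + L = 29.9 + j4650 Ω = 4650∠89.6° Ω.

Z = 29.9 + j4650 Ω = 4650∠89.6° Ω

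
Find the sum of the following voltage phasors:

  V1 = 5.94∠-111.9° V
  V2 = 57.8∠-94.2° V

Step 1 — Convert each phasor to rectangular form:
  V1 = 5.94·(cos(-111.9°) + j·sin(-111.9°)) = -2.216 - j5.511 V
  V2 = 57.8·(cos(-94.2°) + j·sin(-94.2°)) = -4.233 - j57.64 V
Step 2 — Sum components: V_total = -6.449 - j63.16 V.
Step 3 — Convert to polar: |V_total| = 63.48 V, ∠V_total = -95.8°.

V_total = 63.48∠-95.8° V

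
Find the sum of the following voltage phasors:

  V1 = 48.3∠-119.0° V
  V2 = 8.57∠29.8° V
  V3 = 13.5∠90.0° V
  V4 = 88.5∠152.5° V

Step 1 — Convert each phasor to rectangular form:
  V1 = 48.3·(cos(-119.0°) + j·sin(-119.0°)) = -23.42 - j42.24 V
  V2 = 8.57·(cos(29.8°) + j·sin(29.8°)) = 7.437 + j4.259 V
  V3 = 13.5·(cos(90.0°) + j·sin(90.0°)) = 0 + j13.5 V
  V4 = 88.5·(cos(152.5°) + j·sin(152.5°)) = -78.5 + j40.86 V
Step 2 — Sum components: V_total = -94.48 + j16.38 V.
Step 3 — Convert to polar: |V_total| = 95.89 V, ∠V_total = 170.2°.

V_total = 95.89∠170.2° V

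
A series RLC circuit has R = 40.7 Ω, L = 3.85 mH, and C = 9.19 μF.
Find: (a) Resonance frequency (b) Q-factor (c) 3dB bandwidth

Step 1 — Resonance: ω₀ = 1/√(LC) = 1/√(0.00385·9.19e-06) = 5316 rad/s.
Step 2 — f₀ = ω₀/(2π) = 846.1 Hz.
Step 3 — Series Q: Q = ω₀L/R = 5316·0.00385/40.7 = 0.5029.
Step 4 — Bandwidth: Δω = ω₀/Q = 1.057e+04 rad/s; BW = Δω/(2π) = 1682 Hz.

(a) f₀ = 846.1 Hz  (b) Q = 0.5029  (c) BW = 1682 Hz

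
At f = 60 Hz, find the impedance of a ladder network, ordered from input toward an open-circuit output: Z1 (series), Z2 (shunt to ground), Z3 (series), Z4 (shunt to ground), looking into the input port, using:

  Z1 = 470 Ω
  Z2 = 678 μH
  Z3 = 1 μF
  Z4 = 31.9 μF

Step 1 — Angular frequency: ω = 2π·f = 2π·60 = 377 rad/s.
Step 2 — Component impedances:
  Z1: Z = R = 470 Ω
  Z2: Z = jωL = j·377·0.000678 = 0 + j0.2556 Ω
  Z3: Z = 1/(jωC) = -j/(ω·C) = 0 - j2653 Ω
  Z4: Z = 1/(jωC) = -j/(ω·C) = 0 - j83.15 Ω
Step 3 — Ladder network (open output): work backward from the far end, alternating series and parallel combinations. Z_in = 470 + j0.2556 Ω = 470∠0.0° Ω.

Z = 470 + j0.2556 Ω = 470∠0.0° Ω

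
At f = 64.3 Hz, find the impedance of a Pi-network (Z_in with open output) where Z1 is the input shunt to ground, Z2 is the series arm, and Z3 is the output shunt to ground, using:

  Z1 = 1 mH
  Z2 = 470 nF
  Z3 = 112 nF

Step 1 — Angular frequency: ω = 2π·f = 2π·64.3 = 404 rad/s.
Step 2 — Component impedances:
  Z1: Z = jωL = j·404·0.001 = 0 + j0.404 Ω
  Z2: Z = 1/(jωC) = -j/(ω·C) = 0 - j5266 Ω
  Z3: Z = 1/(jωC) = -j/(ω·C) = 0 - j2.21e+04 Ω
Step 3 — With open output, the series arm Z2 and the output shunt Z3 appear in series to ground: Z2 + Z3 = 0 - j2.737e+04 Ω.
Step 4 — Parallel with input shunt Z1: Z_in = Z1 || (Z2 + Z3) = 0 + j0.404 Ω = 0.404∠90.0° Ω.

Z = 0 + j0.404 Ω = 0.404∠90.0° Ω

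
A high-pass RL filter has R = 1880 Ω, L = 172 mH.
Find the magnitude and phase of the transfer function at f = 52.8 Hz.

Step 1 — Angular frequency: ω = 2π·52.8 = 331.8 rad/s.
Step 2 — Transfer function: H(jω) = jωL/(R + jωL).
Step 3 — Numerator jωL = j·57.06; denominator R + jωL = 1880 + j57.06.
Step 4 — H = 0.0009204 + j0.03032.
Step 5 — Magnitude: |H| = 0.03034 (-30.4 dB); phase: φ = 88.3°.

|H| = 0.03034 (-30.4 dB), φ = 88.3°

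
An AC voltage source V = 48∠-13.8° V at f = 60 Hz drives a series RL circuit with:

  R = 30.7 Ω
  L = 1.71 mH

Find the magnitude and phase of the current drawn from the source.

Step 1 — Angular frequency: ω = 2π·f = 2π·60 = 377 rad/s.
Step 2 — Component impedances:
  R: Z = R = 30.7 Ω
  L: Z = jωL = j·377·0.00171 = 0 + j0.6447 Ω
Step 3 — Series combination: Z_total = R + L = 30.7 + j0.6447 Ω = 30.71∠1.2° Ω.
Step 4 — Source phasor: V = 48∠-13.8° V = 46.61 - j11.45 V.
Step 5 — Ohm's law: I = V / Z_total = (46.61 - j11.45) / (30.7 + j0.6447) = 1.51 - j0.4047 A.
Step 6 — Convert to polar: |I| = 1.563 A, ∠I = -15.0°.

I = 1.563∠-15.0° A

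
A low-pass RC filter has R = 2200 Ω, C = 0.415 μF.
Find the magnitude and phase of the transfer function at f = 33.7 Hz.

Step 1 — Angular frequency: ω = 2π·33.7 = 211.7 rad/s.
Step 2 — Transfer function: H(jω) = 1/(1 + jωRC).
Step 3 — Denominator: 1 + jωRC = 1 + j·211.7·2200·4.15e-07 = 1 + j0.1933.
Step 4 — H = 0.964 - j0.1864.
Step 5 — Magnitude: |H| = 0.9818 (-0.2 dB); phase: φ = -10.9°.

|H| = 0.9818 (-0.2 dB), φ = -10.9°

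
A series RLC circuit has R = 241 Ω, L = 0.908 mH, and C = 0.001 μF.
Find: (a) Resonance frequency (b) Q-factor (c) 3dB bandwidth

Step 1 — Resonance: ω₀ = 1/√(LC) = 1/√(0.000908·1e-09) = 1.049e+06 rad/s.
Step 2 — f₀ = ω₀/(2π) = 1.67e+05 Hz.
Step 3 — Series Q: Q = ω₀L/R = 1.049e+06·0.000908/241 = 3.954.
Step 4 — Bandwidth: Δω = ω₀/Q = 2.654e+05 rad/s; BW = Δω/(2π) = 4.224e+04 Hz.

(a) f₀ = 1.67e+05 Hz  (b) Q = 3.954  (c) BW = 4.224e+04 Hz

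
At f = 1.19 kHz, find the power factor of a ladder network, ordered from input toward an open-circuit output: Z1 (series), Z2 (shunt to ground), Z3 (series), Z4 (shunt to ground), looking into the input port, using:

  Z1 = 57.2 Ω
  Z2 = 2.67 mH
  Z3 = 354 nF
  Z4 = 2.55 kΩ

Step 1 — Angular frequency: ω = 2π·f = 2π·1190 = 7477 rad/s.
Step 2 — Component impedances:
  Z1: Z = R = 57.2 Ω
  Z2: Z = jωL = j·7477·0.00267 = 0 + j19.96 Ω
  Z3: Z = 1/(jωC) = -j/(ω·C) = 0 - j377.8 Ω
  Z4: Z = R = 2550 Ω
Step 3 — Ladder network (open output): work backward from the far end, alternating series and parallel combinations. Z_in = 57.35 + j19.99 Ω = 60.74∠19.2° Ω.
Step 4 — Power factor: PF = cos(φ) = Re(Z)/|Z| = 57.353/60.736 = 0.9443.
Step 5 — Type: Im(Z) = 19.99 ⇒ lagging (phase φ = 19.2°).

PF = 0.9443 (lagging, φ = 19.2°)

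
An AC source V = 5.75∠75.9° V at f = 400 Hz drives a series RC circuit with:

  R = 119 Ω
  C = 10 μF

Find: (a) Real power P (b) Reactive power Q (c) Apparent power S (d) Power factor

Step 1 — Angular frequency: ω = 2π·f = 2π·400 = 2513 rad/s.
Step 2 — Component impedances:
  R: Z = R = 119 Ω
  C: Z = 1/(jωC) = -j/(ω·C) = 0 - j39.79 Ω
Step 3 — Series combination: Z_total = R + C = 119 - j39.79 Ω = 125.5∠-18.5° Ω.
Step 4 — Source phasor: V = 5.75∠75.9° V = 1.401 + j5.577 V.
Step 5 — Current: I = V / Z = -0.003506 + j0.04569 A = 0.04583∠94.4° A.
Step 6 — Complex power: S = V·I* = 0.2499 - j0.08356 VA.
Step 7 — Real power: P = Re(S) = 0.2499 W.
Step 8 — Reactive power: Q = Im(S) = -0.08356 VAR.
Step 9 — Apparent power: |S| = 0.2635 VA.
Step 10 — Power factor: PF = P/|S| = 0.9484 (leading).

(a) P = 0.2499 W  (b) Q = -0.08356 VAR  (c) S = 0.2635 VA  (d) PF = 0.9484 (leading)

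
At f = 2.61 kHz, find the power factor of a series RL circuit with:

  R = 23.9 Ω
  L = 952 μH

Step 1 — Angular frequency: ω = 2π·f = 2π·2610 = 1.64e+04 rad/s.
Step 2 — Component impedances:
  R: Z = R = 23.9 Ω
  L: Z = jωL = j·1.64e+04·0.000952 = 0 + j15.61 Ω
Step 3 — Series combination: Z_total = R + L = 23.9 + j15.61 Ω = 28.55∠33.2° Ω.
Step 4 — Power factor: PF = cos(φ) = Re(Z)/|Z| = 23.9/28.547 = 0.8372.
Step 5 — Type: Im(Z) = 15.61 ⇒ lagging (phase φ = 33.2°).

PF = 0.8372 (lagging, φ = 33.2°)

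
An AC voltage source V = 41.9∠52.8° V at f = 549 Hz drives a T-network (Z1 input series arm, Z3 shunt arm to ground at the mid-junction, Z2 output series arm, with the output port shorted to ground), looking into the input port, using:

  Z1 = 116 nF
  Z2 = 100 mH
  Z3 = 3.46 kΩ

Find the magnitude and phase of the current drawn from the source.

Step 1 — Angular frequency: ω = 2π·f = 2π·549 = 3449 rad/s.
Step 2 — Component impedances:
  Z1: Z = 1/(jωC) = -j/(ω·C) = 0 - j2499 Ω
  Z2: Z = jωL = j·3449·0.1 = 0 + j344.9 Ω
  Z3: Z = R = 3460 Ω
Step 3 — With the output port shorted to ground, the output series arm Z2 runs from the junction to ground; the shunt arm Z3 also runs from the junction to ground. They appear in parallel: Z3 || Z2 = 34.05 + j341.6 Ω.
Step 4 — Series with input arm Z1: Z_in = Z1 + (Z3 || Z2) = 34.05 - j2158 Ω = 2158∠-89.1° Ω.
Step 5 — Source phasor: V = 41.9∠52.8° V = 25.33 + j33.37 V.
Step 6 — Ohm's law: I = V / Z_total = (25.33 + j33.37) / (34.05 - j2158) = -0.01528 + j0.01198 A.
Step 7 — Convert to polar: |I| = 0.01942 A, ∠I = 141.9°.

I = 0.01942∠141.9° A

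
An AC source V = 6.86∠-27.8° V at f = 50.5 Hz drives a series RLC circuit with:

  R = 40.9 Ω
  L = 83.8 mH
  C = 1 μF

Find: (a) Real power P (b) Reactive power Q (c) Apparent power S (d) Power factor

Step 1 — Angular frequency: ω = 2π·f = 2π·50.5 = 317.3 rad/s.
Step 2 — Component impedances:
  R: Z = R = 40.9 Ω
  L: Z = jωL = j·317.3·0.0838 = 0 + j26.59 Ω
  C: Z = 1/(jωC) = -j/(ω·C) = 0 - j3152 Ω
Step 3 — Series combination: Z_total = R + L + C = 40.9 - j3125 Ω = 3125∠-89.3° Ω.
Step 4 — Source phasor: V = 6.86∠-27.8° V = 6.068 - j3.199 V.
Step 5 — Current: I = V / Z = 0.001049 + j0.001928 A = 0.002195∠61.5° A.
Step 6 — Complex power: S = V·I* = 0.0001971 - j0.01506 VA.
Step 7 — Real power: P = Re(S) = 0.0001971 W.
Step 8 — Reactive power: Q = Im(S) = -0.01506 VAR.
Step 9 — Apparent power: |S| = 0.01506 VA.
Step 10 — Power factor: PF = P/|S| = 0.01309 (leading).

(a) P = 0.0001971 W  (b) Q = -0.01506 VAR  (c) S = 0.01506 VA  (d) PF = 0.01309 (leading)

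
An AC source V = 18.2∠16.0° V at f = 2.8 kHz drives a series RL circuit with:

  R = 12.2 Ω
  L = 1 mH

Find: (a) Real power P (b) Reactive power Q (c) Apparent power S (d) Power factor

Step 1 — Angular frequency: ω = 2π·f = 2π·2800 = 1.759e+04 rad/s.
Step 2 — Component impedances:
  R: Z = R = 12.2 Ω
  L: Z = jωL = j·1.759e+04·0.001 = 0 + j17.59 Ω
Step 3 — Series combination: Z_total = R + L = 12.2 + j17.59 Ω = 21.41∠55.3° Ω.
Step 4 — Source phasor: V = 18.2∠16.0° V = 17.49 + j5.017 V.
Step 5 — Current: I = V / Z = 0.6582 - j0.538 A = 0.8501∠-39.3° A.
Step 6 — Complex power: S = V·I* = 8.817 + j12.71 VA.
Step 7 — Real power: P = Re(S) = 8.817 W.
Step 8 — Reactive power: Q = Im(S) = 12.71 VAR.
Step 9 — Apparent power: |S| = 15.47 VA.
Step 10 — Power factor: PF = P/|S| = 0.5699 (lagging).

(a) P = 8.817 W  (b) Q = 12.71 VAR  (c) S = 15.47 VA  (d) PF = 0.5699 (lagging)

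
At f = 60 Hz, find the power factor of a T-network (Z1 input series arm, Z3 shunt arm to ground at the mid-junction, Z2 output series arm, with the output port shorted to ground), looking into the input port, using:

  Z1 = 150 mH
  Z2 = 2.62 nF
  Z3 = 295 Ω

Step 1 — Angular frequency: ω = 2π·f = 2π·60 = 377 rad/s.
Step 2 — Component impedances:
  Z1: Z = jωL = j·377·0.15 = 0 + j56.55 Ω
  Z2: Z = 1/(jωC) = -j/(ω·C) = 0 - j1.012e+06 Ω
  Z3: Z = R = 295 Ω
Step 3 — With the output port shorted to ground, the output series arm Z2 runs from the junction to ground; the shunt arm Z3 also runs from the junction to ground. They appear in parallel: Z3 || Z2 = 295 - j0.08596 Ω.
Step 4 — Series with input arm Z1: Z_in = Z1 + (Z3 || Z2) = 295 + j56.46 Ω = 300.4∠10.8° Ω.
Step 5 — Power factor: PF = cos(φ) = Re(Z)/|Z| = 295/300.35 = 0.9822.
Step 6 — Type: Im(Z) = 56.46 ⇒ lagging (phase φ = 10.8°).

PF = 0.9822 (lagging, φ = 10.8°)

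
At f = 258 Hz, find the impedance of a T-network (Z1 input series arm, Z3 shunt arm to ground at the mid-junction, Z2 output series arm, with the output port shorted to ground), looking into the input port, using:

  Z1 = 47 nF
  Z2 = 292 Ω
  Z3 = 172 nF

Step 1 — Angular frequency: ω = 2π·f = 2π·258 = 1621 rad/s.
Step 2 — Component impedances:
  Z1: Z = 1/(jωC) = -j/(ω·C) = 0 - j1.313e+04 Ω
  Z2: Z = R = 292 Ω
  Z3: Z = 1/(jωC) = -j/(ω·C) = 0 - j3587 Ω
Step 3 — With the output port shorted to ground, the output series arm Z2 runs from the junction to ground; the shunt arm Z3 also runs from the junction to ground. They appear in parallel: Z3 || Z2 = 290.1 - j23.62 Ω.
Step 4 — Series with input arm Z1: Z_in = Z1 + (Z3 || Z2) = 290.1 - j1.315e+04 Ω = 1.315e+04∠-88.7° Ω.

Z = 290.1 - j1.315e+04 Ω = 1.315e+04∠-88.7° Ω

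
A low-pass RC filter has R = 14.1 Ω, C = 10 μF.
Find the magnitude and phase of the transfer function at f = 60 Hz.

Step 1 — Angular frequency: ω = 2π·60 = 377 rad/s.
Step 2 — Transfer function: H(jω) = 1/(1 + jωRC).
Step 3 — Denominator: 1 + jωRC = 1 + j·377·14.1·1e-05 = 1 + j0.05316.
Step 4 — H = 0.9972 - j0.05301.
Step 5 — Magnitude: |H| = 0.9986 (-0.0 dB); phase: φ = -3.0°.

|H| = 0.9986 (-0.0 dB), φ = -3.0°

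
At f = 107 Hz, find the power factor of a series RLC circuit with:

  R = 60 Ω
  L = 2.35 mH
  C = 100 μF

Step 1 — Angular frequency: ω = 2π·f = 2π·107 = 672.3 rad/s.
Step 2 — Component impedances:
  R: Z = R = 60 Ω
  L: Z = jωL = j·672.3·0.00235 = 0 + j1.58 Ω
  C: Z = 1/(jωC) = -j/(ω·C) = 0 - j14.87 Ω
Step 3 — Series combination: Z_total = R + L + C = 60 - j13.29 Ω = 61.46∠-12.5° Ω.
Step 4 — Power factor: PF = cos(φ) = Re(Z)/|Z| = 60/61.455 = 0.9763.
Step 5 — Type: Im(Z) = -13.29 ⇒ leading (phase φ = -12.5°).

PF = 0.9763 (leading, φ = -12.5°)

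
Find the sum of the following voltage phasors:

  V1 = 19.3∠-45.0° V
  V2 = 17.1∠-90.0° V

Step 1 — Convert each phasor to rectangular form:
  V1 = 19.3·(cos(-45.0°) + j·sin(-45.0°)) = 13.65 - j13.65 V
  V2 = 17.1·(cos(-90.0°) + j·sin(-90.0°)) = 0 - j17.1 V
Step 2 — Sum components: V_total = 13.65 - j30.75 V.
Step 3 — Convert to polar: |V_total| = 33.64 V, ∠V_total = -66.1°.

V_total = 33.64∠-66.1° V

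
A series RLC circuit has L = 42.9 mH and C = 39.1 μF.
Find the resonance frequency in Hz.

Step 1 — Resonance condition Im(Z)=0 gives ω₀ = 1/√(LC).
Step 2 — ω₀ = 1/√(0.0429·3.91e-05) = 772.1 rad/s.
Step 3 — f₀ = ω₀/(2π) = 122.9 Hz.

f₀ = 122.9 Hz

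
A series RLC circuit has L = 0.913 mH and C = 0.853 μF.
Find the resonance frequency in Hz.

Step 1 — Resonance condition Im(Z)=0 gives ω₀ = 1/√(LC).
Step 2 — ω₀ = 1/√(0.000913·8.53e-07) = 3.583e+04 rad/s.
Step 3 — f₀ = ω₀/(2π) = 5703 Hz.

f₀ = 5703 Hz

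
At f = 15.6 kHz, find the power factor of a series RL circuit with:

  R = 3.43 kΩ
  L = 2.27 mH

Step 1 — Angular frequency: ω = 2π·f = 2π·1.56e+04 = 9.802e+04 rad/s.
Step 2 — Component impedances:
  R: Z = R = 3430 Ω
  L: Z = jωL = j·9.802e+04·0.00227 = 0 + j222.5 Ω
Step 3 — Series combination: Z_total = R + L = 3430 + j222.5 Ω = 3437∠3.7° Ω.
Step 4 — Power factor: PF = cos(φ) = Re(Z)/|Z| = 3430/3437.2 = 0.9979.
Step 5 — Type: Im(Z) = 222.5 ⇒ lagging (phase φ = 3.7°).

PF = 0.9979 (lagging, φ = 3.7°)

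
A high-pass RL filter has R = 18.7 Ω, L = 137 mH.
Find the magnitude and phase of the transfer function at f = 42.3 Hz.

Step 1 — Angular frequency: ω = 2π·42.3 = 265.8 rad/s.
Step 2 — Transfer function: H(jω) = jωL/(R + jωL).
Step 3 — Numerator jωL = j·36.41; denominator R + jωL = 18.7 + j36.41.
Step 4 — H = 0.7913 + j0.4064.
Step 5 — Magnitude: |H| = 0.8895 (-1.0 dB); phase: φ = 27.2°.

|H| = 0.8895 (-1.0 dB), φ = 27.2°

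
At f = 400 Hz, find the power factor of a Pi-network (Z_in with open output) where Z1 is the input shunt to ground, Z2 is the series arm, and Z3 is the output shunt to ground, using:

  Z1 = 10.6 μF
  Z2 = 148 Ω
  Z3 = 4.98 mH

Step 1 — Angular frequency: ω = 2π·f = 2π·400 = 2513 rad/s.
Step 2 — Component impedances:
  Z1: Z = 1/(jωC) = -j/(ω·C) = 0 - j37.54 Ω
  Z2: Z = R = 148 Ω
  Z3: Z = jωL = j·2513·0.00498 = 0 + j12.52 Ω
Step 3 — With open output, the series arm Z2 and the output shunt Z3 appear in series to ground: Z2 + Z3 = 148 + j12.52 Ω.
Step 4 — Parallel with input shunt Z1: Z_in = Z1 || (Z2 + Z3) = 9.256 - j35.97 Ω = 37.14∠-75.6° Ω.
Step 5 — Power factor: PF = cos(φ) = Re(Z)/|Z| = 9.256/37.14 = 0.2492.
Step 6 — Type: Im(Z) = -35.97 ⇒ leading (phase φ = -75.6°).

PF = 0.2492 (leading, φ = -75.6°)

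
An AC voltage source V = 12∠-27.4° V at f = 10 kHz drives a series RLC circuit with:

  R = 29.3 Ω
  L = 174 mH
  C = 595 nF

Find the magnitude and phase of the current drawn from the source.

Step 1 — Angular frequency: ω = 2π·f = 2π·1e+04 = 6.283e+04 rad/s.
Step 2 — Component impedances:
  R: Z = R = 29.3 Ω
  L: Z = jωL = j·6.283e+04·0.174 = 0 + j1.093e+04 Ω
  C: Z = 1/(jωC) = -j/(ω·C) = 0 - j26.75 Ω
Step 3 — Series combination: Z_total = R + L + C = 29.3 + j1.091e+04 Ω = 1.091e+04∠89.8° Ω.
Step 4 — Source phasor: V = 12∠-27.4° V = 10.65 - j5.522 V.
Step 5 — Ohm's law: I = V / Z_total = (10.65 - j5.522) / (29.3 + j1.091e+04) = -0.0005037 - j0.0009782 A.
Step 6 — Convert to polar: |I| = 0.0011 A, ∠I = -117.2°.

I = 0.0011∠-117.2° A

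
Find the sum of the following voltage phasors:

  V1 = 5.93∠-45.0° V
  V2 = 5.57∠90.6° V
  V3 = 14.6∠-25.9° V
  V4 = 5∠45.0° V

Step 1 — Convert each phasor to rectangular form:
  V1 = 5.93·(cos(-45.0°) + j·sin(-45.0°)) = 4.193 - j4.193 V
  V2 = 5.57·(cos(90.6°) + j·sin(90.6°)) = -0.05833 + j5.57 V
  V3 = 14.6·(cos(-25.9°) + j·sin(-25.9°)) = 13.13 - j6.377 V
  V4 = 5·(cos(45.0°) + j·sin(45.0°)) = 3.536 + j3.536 V
Step 2 — Sum components: V_total = 20.8 - j1.465 V.
Step 3 — Convert to polar: |V_total| = 20.86 V, ∠V_total = -4.0°.

V_total = 20.86∠-4.0° V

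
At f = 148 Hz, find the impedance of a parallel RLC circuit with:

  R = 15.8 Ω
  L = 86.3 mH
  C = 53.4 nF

Step 1 — Angular frequency: ω = 2π·f = 2π·148 = 929.9 rad/s.
Step 2 — Component impedances:
  R: Z = R = 15.8 Ω
  L: Z = jωL = j·929.9·0.0863 = 0 + j80.25 Ω
  C: Z = 1/(jωC) = -j/(ω·C) = 0 - j2.014e+04 Ω
Step 3 — Parallel combination: 1/Z_total = 1/R + 1/L + 1/C; Z_total = 15.21 + j2.984 Ω = 15.5∠11.1° Ω.

Z = 15.21 + j2.984 Ω = 15.5∠11.1° Ω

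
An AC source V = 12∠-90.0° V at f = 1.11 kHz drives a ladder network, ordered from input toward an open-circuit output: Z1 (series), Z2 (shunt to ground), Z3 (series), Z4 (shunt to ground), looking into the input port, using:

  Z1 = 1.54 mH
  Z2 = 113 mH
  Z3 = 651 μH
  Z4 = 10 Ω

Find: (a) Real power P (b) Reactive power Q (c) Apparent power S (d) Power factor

Step 1 — Angular frequency: ω = 2π·f = 2π·1110 = 6974 rad/s.
Step 2 — Component impedances:
  Z1: Z = jωL = j·6974·0.00154 = 0 + j10.74 Ω
  Z2: Z = jωL = j·6974·0.113 = 0 + j788.1 Ω
  Z3: Z = jωL = j·6974·0.000651 = 0 + j4.54 Ω
  Z4: Z = R = 10 Ω
Step 3 — Ladder network (open output): work backward from the far end, alternating series and parallel combinations. Z_in = 9.884 + j15.38 Ω = 18.28∠57.3° Ω.
Step 4 — Source phasor: V = 12∠-90.0° V = 0 - j12 V.
Step 5 — Current: I = V / Z = -0.5522 - j0.3549 A = 0.6564∠-147.3° A.
Step 6 — Complex power: S = V·I* = 4.259 + j6.626 VA.
Step 7 — Real power: P = Re(S) = 4.259 W.
Step 8 — Reactive power: Q = Im(S) = 6.626 VAR.
Step 9 — Apparent power: |S| = 7.877 VA.
Step 10 — Power factor: PF = P/|S| = 0.5407 (lagging).

(a) P = 4.259 W  (b) Q = 6.626 VAR  (c) S = 7.877 VA  (d) PF = 0.5407 (lagging)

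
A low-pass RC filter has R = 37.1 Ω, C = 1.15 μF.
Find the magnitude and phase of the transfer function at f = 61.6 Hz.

Step 1 — Angular frequency: ω = 2π·61.6 = 387 rad/s.
Step 2 — Transfer function: H(jω) = 1/(1 + jωRC).
Step 3 — Denominator: 1 + jωRC = 1 + j·387·37.1·1.15e-06 = 1 + j0.01651.
Step 4 — H = 0.9997 - j0.01651.
Step 5 — Magnitude: |H| = 0.9999 (-0.0 dB); phase: φ = -0.9°.

|H| = 0.9999 (-0.0 dB), φ = -0.9°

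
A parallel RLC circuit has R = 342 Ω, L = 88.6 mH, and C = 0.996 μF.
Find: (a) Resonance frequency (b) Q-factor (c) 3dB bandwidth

Step 1 — Resonance: ω₀ = 1/√(LC) = 1/√(0.0886·9.96e-07) = 3366 rad/s.
Step 2 — f₀ = ω₀/(2π) = 535.8 Hz.
Step 3 — Parallel Q: Q = R/(ω₀L) = 342/(3366·0.0886) = 1.147.
Step 4 — Bandwidth: Δω = ω₀/Q = 2936 rad/s; BW = Δω/(2π) = 467.2 Hz.

(a) f₀ = 535.8 Hz  (b) Q = 1.147  (c) BW = 467.2 Hz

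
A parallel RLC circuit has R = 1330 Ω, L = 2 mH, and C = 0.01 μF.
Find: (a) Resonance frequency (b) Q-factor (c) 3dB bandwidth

Step 1 — Resonance: ω₀ = 1/√(LC) = 1/√(0.002·1e-08) = 2.236e+05 rad/s.
Step 2 — f₀ = ω₀/(2π) = 3.559e+04 Hz.
Step 3 — Parallel Q: Q = R/(ω₀L) = 1330/(2.236e+05·0.002) = 2.974.
Step 4 — Bandwidth: Δω = ω₀/Q = 7.519e+04 rad/s; BW = Δω/(2π) = 1.197e+04 Hz.

(a) f₀ = 3.559e+04 Hz  (b) Q = 2.974  (c) BW = 1.197e+04 Hz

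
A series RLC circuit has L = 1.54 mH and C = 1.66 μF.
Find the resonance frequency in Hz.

Step 1 — Resonance condition Im(Z)=0 gives ω₀ = 1/√(LC).
Step 2 — ω₀ = 1/√(0.00154·1.66e-06) = 1.978e+04 rad/s.
Step 3 — f₀ = ω₀/(2π) = 3148 Hz.

f₀ = 3148 Hz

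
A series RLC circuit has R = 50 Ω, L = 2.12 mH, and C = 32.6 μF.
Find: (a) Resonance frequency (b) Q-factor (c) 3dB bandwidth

Step 1 — Resonance: ω₀ = 1/√(LC) = 1/√(0.00212·3.26e-05) = 3804 rad/s.
Step 2 — f₀ = ω₀/(2π) = 605.4 Hz.
Step 3 — Series Q: Q = ω₀L/R = 3804·0.00212/50 = 0.1613.
Step 4 — Bandwidth: Δω = ω₀/Q = 2.358e+04 rad/s; BW = Δω/(2π) = 3754 Hz.

(a) f₀ = 605.4 Hz  (b) Q = 0.1613  (c) BW = 3754 Hz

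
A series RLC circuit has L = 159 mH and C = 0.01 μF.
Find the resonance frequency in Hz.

Step 1 — Resonance condition Im(Z)=0 gives ω₀ = 1/√(LC).
Step 2 — ω₀ = 1/√(0.159·1e-08) = 2.508e+04 rad/s.
Step 3 — f₀ = ω₀/(2π) = 3991 Hz.

f₀ = 3991 Hz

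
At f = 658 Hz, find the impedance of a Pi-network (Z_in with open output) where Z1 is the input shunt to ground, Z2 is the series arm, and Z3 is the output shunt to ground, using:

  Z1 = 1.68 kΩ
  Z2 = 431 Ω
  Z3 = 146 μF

Step 1 — Angular frequency: ω = 2π·f = 2π·658 = 4134 rad/s.
Step 2 — Component impedances:
  Z1: Z = R = 1680 Ω
  Z2: Z = R = 431 Ω
  Z3: Z = 1/(jωC) = -j/(ω·C) = 0 - j1.657 Ω
Step 3 — With open output, the series arm Z2 and the output shunt Z3 appear in series to ground: Z2 + Z3 = 431 - j1.657 Ω.
Step 4 — Parallel with input shunt Z1: Z_in = Z1 || (Z2 + Z3) = 343 - j1.049 Ω = 343∠-0.2° Ω.

Z = 343 - j1.049 Ω = 343∠-0.2° Ω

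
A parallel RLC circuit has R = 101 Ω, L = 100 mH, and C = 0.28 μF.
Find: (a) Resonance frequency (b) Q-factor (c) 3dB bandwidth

Step 1 — Resonance: ω₀ = 1/√(LC) = 1/√(0.1·2.8e-07) = 5976 rad/s.
Step 2 — f₀ = ω₀/(2π) = 951.1 Hz.
Step 3 — Parallel Q: Q = R/(ω₀L) = 101/(5976·0.1) = 0.169.
Step 4 — Bandwidth: Δω = ω₀/Q = 3.536e+04 rad/s; BW = Δω/(2π) = 5628 Hz.

(a) f₀ = 951.1 Hz  (b) Q = 0.169  (c) BW = 5628 Hz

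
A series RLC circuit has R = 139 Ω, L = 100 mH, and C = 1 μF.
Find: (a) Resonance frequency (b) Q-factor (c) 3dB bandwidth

Step 1 — Resonance condition Im(Z)=0 gives ω₀ = 1/√(LC).
Step 2 — ω₀ = 1/√(0.1·1e-06) = 3162 rad/s.
Step 3 — f₀ = ω₀/(2π) = 503.3 Hz.
Step 4 — Series Q: Q = ω₀L/R = 3162·0.1/139 = 2.275.
Step 5 — 3dB bandwidth: Δω = ω₀/Q = 1390 rad/s; BW = Δω/(2π) = 221.2 Hz.

(a) f₀ = 503.3 Hz  (b) Q = 2.275  (c) BW = 221.2 Hz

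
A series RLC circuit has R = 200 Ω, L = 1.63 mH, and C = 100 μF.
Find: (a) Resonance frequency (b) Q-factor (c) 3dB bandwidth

Step 1 — Resonance: ω₀ = 1/√(LC) = 1/√(0.00163·0.0001) = 2477 rad/s.
Step 2 — f₀ = ω₀/(2π) = 394.2 Hz.
Step 3 — Series Q: Q = ω₀L/R = 2477·0.00163/200 = 0.02019.
Step 4 — Bandwidth: Δω = ω₀/Q = 1.227e+05 rad/s; BW = Δω/(2π) = 1.953e+04 Hz.

(a) f₀ = 394.2 Hz  (b) Q = 0.02019  (c) BW = 1.953e+04 Hz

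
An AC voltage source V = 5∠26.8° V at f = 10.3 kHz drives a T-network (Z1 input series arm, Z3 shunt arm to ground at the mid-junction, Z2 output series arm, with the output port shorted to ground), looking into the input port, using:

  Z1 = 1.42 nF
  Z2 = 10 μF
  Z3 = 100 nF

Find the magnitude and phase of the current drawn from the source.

Step 1 — Angular frequency: ω = 2π·f = 2π·1.03e+04 = 6.472e+04 rad/s.
Step 2 — Component impedances:
  Z1: Z = 1/(jωC) = -j/(ω·C) = 0 - j1.088e+04 Ω
  Z2: Z = 1/(jωC) = -j/(ω·C) = 0 - j1.545 Ω
  Z3: Z = 1/(jωC) = -j/(ω·C) = 0 - j154.5 Ω
Step 3 — With the output port shorted to ground, the output series arm Z2 runs from the junction to ground; the shunt arm Z3 also runs from the junction to ground. They appear in parallel: Z3 || Z2 = 0 - j1.53 Ω.
Step 4 — Series with input arm Z1: Z_in = Z1 + (Z3 || Z2) = 0 - j1.088e+04 Ω = 1.088e+04∠-90.0° Ω.
Step 5 — Source phasor: V = 5∠26.8° V = 4.463 + j2.254 V.
Step 6 — Ohm's law: I = V / Z_total = (4.463 + j2.254) / (0 - j1.088e+04) = -0.0002071 + j0.0004101 A.
Step 7 — Convert to polar: |I| = 0.0004594 A, ∠I = 116.8°.

I = 0.0004594∠116.8° A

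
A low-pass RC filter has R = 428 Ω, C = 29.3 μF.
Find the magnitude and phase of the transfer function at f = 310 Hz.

Step 1 — Angular frequency: ω = 2π·310 = 1948 rad/s.
Step 2 — Transfer function: H(jω) = 1/(1 + jωRC).
Step 3 — Denominator: 1 + jωRC = 1 + j·1948·428·2.93e-05 = 1 + j24.43.
Step 4 — H = 0.001673 - j0.04087.
Step 5 — Magnitude: |H| = 0.04091 (-27.8 dB); phase: φ = -87.7°.

|H| = 0.04091 (-27.8 dB), φ = -87.7°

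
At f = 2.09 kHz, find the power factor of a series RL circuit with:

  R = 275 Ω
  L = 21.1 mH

Step 1 — Angular frequency: ω = 2π·f = 2π·2090 = 1.313e+04 rad/s.
Step 2 — Component impedances:
  R: Z = R = 275 Ω
  L: Z = jωL = j·1.313e+04·0.0211 = 0 + j277.1 Ω
Step 3 — Series combination: Z_total = R + L = 275 + j277.1 Ω = 390.4∠45.2° Ω.
Step 4 — Power factor: PF = cos(φ) = Re(Z)/|Z| = 275/390.4 = 0.7044.
Step 5 — Type: Im(Z) = 277.1 ⇒ lagging (phase φ = 45.2°).

PF = 0.7044 (lagging, φ = 45.2°)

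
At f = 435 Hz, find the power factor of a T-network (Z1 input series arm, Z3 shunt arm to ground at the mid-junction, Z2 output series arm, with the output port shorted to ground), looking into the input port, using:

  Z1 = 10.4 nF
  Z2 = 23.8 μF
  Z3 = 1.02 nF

Step 1 — Angular frequency: ω = 2π·f = 2π·435 = 2733 rad/s.
Step 2 — Component impedances:
  Z1: Z = 1/(jωC) = -j/(ω·C) = 0 - j3.518e+04 Ω
  Z2: Z = 1/(jωC) = -j/(ω·C) = 0 - j15.37 Ω
  Z3: Z = 1/(jωC) = -j/(ω·C) = 0 - j3.587e+05 Ω
Step 3 — With the output port shorted to ground, the output series arm Z2 runs from the junction to ground; the shunt arm Z3 also runs from the junction to ground. They appear in parallel: Z3 || Z2 = 0 - j15.37 Ω.
Step 4 — Series with input arm Z1: Z_in = Z1 + (Z3 || Z2) = 0 - j3.52e+04 Ω = 3.52e+04∠-90.0° Ω.
Step 5 — Power factor: PF = cos(φ) = Re(Z)/|Z| = 0/3.52e+04 = 0.
Step 6 — Type: Im(Z) = -3.52e+04 ⇒ leading (phase φ = -90.0°).

PF = 0 (leading, φ = -90.0°)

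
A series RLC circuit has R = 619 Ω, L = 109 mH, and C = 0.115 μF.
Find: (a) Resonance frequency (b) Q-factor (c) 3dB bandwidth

Step 1 — Resonance condition Im(Z)=0 gives ω₀ = 1/√(LC).
Step 2 — ω₀ = 1/√(0.109·1.15e-07) = 8932 rad/s.
Step 3 — f₀ = ω₀/(2π) = 1422 Hz.
Step 4 — Series Q: Q = ω₀L/R = 8932·0.109/619 = 1.573.
Step 5 — 3dB bandwidth: Δω = ω₀/Q = 5679 rad/s; BW = Δω/(2π) = 903.8 Hz.

(a) f₀ = 1422 Hz  (b) Q = 1.573  (c) BW = 903.8 Hz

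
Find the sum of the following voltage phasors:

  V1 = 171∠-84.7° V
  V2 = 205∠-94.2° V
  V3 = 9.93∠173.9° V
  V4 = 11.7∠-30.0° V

Step 1 — Convert each phasor to rectangular form:
  V1 = 171·(cos(-84.7°) + j·sin(-84.7°)) = 15.8 - j170.3 V
  V2 = 205·(cos(-94.2°) + j·sin(-94.2°)) = -15.01 - j204.4 V
  V3 = 9.93·(cos(173.9°) + j·sin(173.9°)) = -9.874 + j1.055 V
  V4 = 11.7·(cos(-30.0°) + j·sin(-30.0°)) = 10.13 - j5.85 V
Step 2 — Sum components: V_total = 1.04 - j379.5 V.
Step 3 — Convert to polar: |V_total| = 379.5 V, ∠V_total = -89.8°.

V_total = 379.5∠-89.8° V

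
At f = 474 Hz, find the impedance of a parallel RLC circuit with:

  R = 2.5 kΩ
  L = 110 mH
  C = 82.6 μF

Step 1 — Angular frequency: ω = 2π·f = 2π·474 = 2978 rad/s.
Step 2 — Component impedances:
  R: Z = R = 2500 Ω
  L: Z = jωL = j·2978·0.11 = 0 + j327.6 Ω
  C: Z = 1/(jωC) = -j/(ω·C) = 0 - j4.065 Ω
Step 3 — Parallel combination: 1/Z_total = 1/R + 1/L + 1/C; Z_total = 0.006777 - j4.116 Ω = 4.116∠-89.9° Ω.

Z = 0.006777 - j4.116 Ω = 4.116∠-89.9° Ω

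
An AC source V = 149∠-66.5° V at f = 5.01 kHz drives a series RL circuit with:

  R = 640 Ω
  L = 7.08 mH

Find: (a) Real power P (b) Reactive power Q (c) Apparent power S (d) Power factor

Step 1 — Angular frequency: ω = 2π·f = 2π·5010 = 3.148e+04 rad/s.
Step 2 — Component impedances:
  R: Z = R = 640 Ω
  L: Z = jωL = j·3.148e+04·0.00708 = 0 + j222.9 Ω
Step 3 — Series combination: Z_total = R + L = 640 + j222.9 Ω = 677.7∠19.2° Ω.
Step 4 — Source phasor: V = 149∠-66.5° V = 59.41 - j136.6 V.
Step 5 — Current: I = V / Z = 0.01649 - j0.2192 A = 0.2199∠-85.7° A.
Step 6 — Complex power: S = V·I* = 30.94 + j10.77 VA.
Step 7 — Real power: P = Re(S) = 30.94 W.
Step 8 — Reactive power: Q = Im(S) = 10.77 VAR.
Step 9 — Apparent power: |S| = 32.76 VA.
Step 10 — Power factor: PF = P/|S| = 0.9444 (lagging).

(a) P = 30.94 W  (b) Q = 10.77 VAR  (c) S = 32.76 VA  (d) PF = 0.9444 (lagging)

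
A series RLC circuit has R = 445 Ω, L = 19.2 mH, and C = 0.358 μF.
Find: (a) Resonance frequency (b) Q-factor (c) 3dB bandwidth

Step 1 — Resonance: ω₀ = 1/√(LC) = 1/√(0.0192·3.58e-07) = 1.206e+04 rad/s.
Step 2 — f₀ = ω₀/(2π) = 1920 Hz.
Step 3 — Series Q: Q = ω₀L/R = 1.206e+04·0.0192/445 = 0.5204.
Step 4 — Bandwidth: Δω = ω₀/Q = 2.318e+04 rad/s; BW = Δω/(2π) = 3689 Hz.

(a) f₀ = 1920 Hz  (b) Q = 0.5204  (c) BW = 3689 Hz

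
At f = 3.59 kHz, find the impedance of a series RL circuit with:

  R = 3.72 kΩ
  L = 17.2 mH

Step 1 — Angular frequency: ω = 2π·f = 2π·3590 = 2.256e+04 rad/s.
Step 2 — Component impedances:
  R: Z = R = 3720 Ω
  L: Z = jωL = j·2.256e+04·0.0172 = 0 + j388 Ω
Step 3 — Series combination: Z_total = R + L = 3720 + j388 Ω = 3740∠6.0° Ω.

Z = 3720 + j388 Ω = 3740∠6.0° Ω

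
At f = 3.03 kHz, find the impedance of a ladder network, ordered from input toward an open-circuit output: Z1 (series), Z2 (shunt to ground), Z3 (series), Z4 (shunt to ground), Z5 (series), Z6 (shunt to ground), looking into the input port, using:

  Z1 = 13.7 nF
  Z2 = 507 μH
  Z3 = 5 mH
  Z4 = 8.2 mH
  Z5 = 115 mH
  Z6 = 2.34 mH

Step 1 — Angular frequency: ω = 2π·f = 2π·3030 = 1.904e+04 rad/s.
Step 2 — Component impedances:
  Z1: Z = 1/(jωC) = -j/(ω·C) = 0 - j3834 Ω
  Z2: Z = jωL = j·1.904e+04·0.000507 = 0 + j9.652 Ω
  Z3: Z = jωL = j·1.904e+04·0.005 = 0 + j95.19 Ω
  Z4: Z = jωL = j·1.904e+04·0.0082 = 0 + j156.1 Ω
  Z5: Z = jωL = j·1.904e+04·0.115 = 0 + j2189 Ω
  Z6: Z = jωL = j·1.904e+04·0.00234 = 0 + j44.55 Ω
Step 3 — Ladder network (open output): work backward from the far end, alternating series and parallel combinations. Z_in = 0 - j3825 Ω = 3825∠-90.0° Ω.

Z = 0 - j3825 Ω = 3825∠-90.0° Ω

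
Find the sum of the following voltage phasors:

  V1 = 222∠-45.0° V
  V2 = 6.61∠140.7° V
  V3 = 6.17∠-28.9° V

Step 1 — Convert each phasor to rectangular form:
  V1 = 222·(cos(-45.0°) + j·sin(-45.0°)) = 157 - j157 V
  V2 = 6.61·(cos(140.7°) + j·sin(140.7°)) = -5.115 + j4.187 V
  V3 = 6.17·(cos(-28.9°) + j·sin(-28.9°)) = 5.402 - j2.982 V
Step 2 — Sum components: V_total = 157.3 - j155.8 V.
Step 3 — Convert to polar: |V_total| = 221.4 V, ∠V_total = -44.7°.

V_total = 221.4∠-44.7° V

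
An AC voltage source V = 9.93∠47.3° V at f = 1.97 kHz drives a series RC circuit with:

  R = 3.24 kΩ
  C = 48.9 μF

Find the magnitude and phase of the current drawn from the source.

Step 1 — Angular frequency: ω = 2π·f = 2π·1970 = 1.238e+04 rad/s.
Step 2 — Component impedances:
  R: Z = R = 3240 Ω
  C: Z = 1/(jωC) = -j/(ω·C) = 0 - j1.652 Ω
Step 3 — Series combination: Z_total = R + C = 3240 - j1.652 Ω = 3240∠-0.0° Ω.
Step 4 — Source phasor: V = 9.93∠47.3° V = 6.734 + j7.298 V.
Step 5 — Ohm's law: I = V / Z_total = (6.734 + j7.298) / (3240 - j1.652) = 0.002077 + j0.002253 A.
Step 6 — Convert to polar: |I| = 0.003065 A, ∠I = 47.3°.

I = 0.003065∠47.3° A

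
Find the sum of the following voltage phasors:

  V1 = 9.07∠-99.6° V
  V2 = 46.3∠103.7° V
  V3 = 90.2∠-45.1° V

Step 1 — Convert each phasor to rectangular form:
  V1 = 9.07·(cos(-99.6°) + j·sin(-99.6°)) = -1.513 - j8.943 V
  V2 = 46.3·(cos(103.7°) + j·sin(103.7°)) = -10.97 + j44.98 V
  V3 = 90.2·(cos(-45.1°) + j·sin(-45.1°)) = 63.67 - j63.89 V
Step 2 — Sum components: V_total = 51.19 - j27.85 V.
Step 3 — Convert to polar: |V_total| = 58.28 V, ∠V_total = -28.5°.

V_total = 58.28∠-28.5° V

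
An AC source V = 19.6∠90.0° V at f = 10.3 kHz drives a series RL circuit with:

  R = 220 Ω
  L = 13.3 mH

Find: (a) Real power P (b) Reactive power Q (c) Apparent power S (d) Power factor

Step 1 — Angular frequency: ω = 2π·f = 2π·1.03e+04 = 6.472e+04 rad/s.
Step 2 — Component impedances:
  R: Z = R = 220 Ω
  L: Z = jωL = j·6.472e+04·0.0133 = 0 + j860.7 Ω
Step 3 — Series combination: Z_total = R + L = 220 + j860.7 Ω = 888.4∠75.7° Ω.
Step 4 — Source phasor: V = 19.6∠90.0° V = 0 + j19.6 V.
Step 5 — Current: I = V / Z = 0.02137 + j0.005463 A = 0.02206∠14.3° A.
Step 6 — Complex power: S = V·I* = 0.1071 + j0.4189 VA.
Step 7 — Real power: P = Re(S) = 0.1071 W.
Step 8 — Reactive power: Q = Im(S) = 0.4189 VAR.
Step 9 — Apparent power: |S| = 0.4324 VA.
Step 10 — Power factor: PF = P/|S| = 0.2476 (lagging).

(a) P = 0.1071 W  (b) Q = 0.4189 VAR  (c) S = 0.4324 VA  (d) PF = 0.2476 (lagging)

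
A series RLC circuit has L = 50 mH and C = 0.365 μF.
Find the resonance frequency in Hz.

Step 1 — Resonance condition Im(Z)=0 gives ω₀ = 1/√(LC).
Step 2 — ω₀ = 1/√(0.05·3.65e-07) = 7402 rad/s.
Step 3 — f₀ = ω₀/(2π) = 1178 Hz.

f₀ = 1178 Hz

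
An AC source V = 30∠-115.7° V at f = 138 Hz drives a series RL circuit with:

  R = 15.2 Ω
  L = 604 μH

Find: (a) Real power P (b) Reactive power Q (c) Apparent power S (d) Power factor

Step 1 — Angular frequency: ω = 2π·f = 2π·138 = 867.1 rad/s.
Step 2 — Component impedances:
  R: Z = R = 15.2 Ω
  L: Z = jωL = j·867.1·0.000604 = 0 + j0.5237 Ω
Step 3 — Series combination: Z_total = R + L = 15.2 + j0.5237 Ω = 15.21∠2.0° Ω.
Step 4 — Source phasor: V = 30∠-115.7° V = -13.01 - j27.03 V.
Step 5 — Current: I = V / Z = -0.9161 - j1.747 A = 1.973∠-117.7° A.
Step 6 — Complex power: S = V·I* = 59.14 + j2.038 VA.
Step 7 — Real power: P = Re(S) = 59.14 W.
Step 8 — Reactive power: Q = Im(S) = 2.038 VAR.
Step 9 — Apparent power: |S| = 59.18 VA.
Step 10 — Power factor: PF = P/|S| = 0.9994 (lagging).

(a) P = 59.14 W  (b) Q = 2.038 VAR  (c) S = 59.18 VA  (d) PF = 0.9994 (lagging)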